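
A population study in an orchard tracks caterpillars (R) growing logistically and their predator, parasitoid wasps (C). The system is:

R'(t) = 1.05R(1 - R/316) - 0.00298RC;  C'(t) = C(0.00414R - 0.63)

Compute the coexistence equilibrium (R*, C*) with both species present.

R* ≈ 152, C* ≈ 183

From dC/dt = 0 with C > 0: 0.00414R* = 0.63, so R* = 152.
Substitute into dR/dt = 0: 1.05(1 - 152/316) = 0.00298C*.
The bracket is 0.518, giving C* = 0.544/0.00298 = 183.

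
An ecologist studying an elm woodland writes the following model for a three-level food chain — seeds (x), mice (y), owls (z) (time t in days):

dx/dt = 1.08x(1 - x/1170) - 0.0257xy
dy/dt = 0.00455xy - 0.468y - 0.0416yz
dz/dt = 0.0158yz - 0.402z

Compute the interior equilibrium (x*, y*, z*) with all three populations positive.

From dz/dt = 0: 0.0158y* = 0.402, so y* = 25.4.
From dx/dt = 0: 1.08(1 - x*/1170) = 0.0257·25.4, giving x* = 1170·(1 - 0.605) = 462.
From dy/dt = 0: 0.00455·462 - 0.468 = 0.0416z*, so z* = 1.63/0.0416 = 39.2.

x* ≈ 462, y* ≈ 25.4, z* ≈ 39.2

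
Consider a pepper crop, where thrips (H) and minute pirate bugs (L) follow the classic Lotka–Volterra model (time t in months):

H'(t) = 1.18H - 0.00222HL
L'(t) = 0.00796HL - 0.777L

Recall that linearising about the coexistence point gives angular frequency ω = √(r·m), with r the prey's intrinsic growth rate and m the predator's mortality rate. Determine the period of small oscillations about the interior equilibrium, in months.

Here r = 1.18 and m = 0.777, so r·m = 0.917.
ω = √0.917 = 0.958 per month, hence T = 2π/ω ≈ 6.56 months.

T ≈ 6.56 months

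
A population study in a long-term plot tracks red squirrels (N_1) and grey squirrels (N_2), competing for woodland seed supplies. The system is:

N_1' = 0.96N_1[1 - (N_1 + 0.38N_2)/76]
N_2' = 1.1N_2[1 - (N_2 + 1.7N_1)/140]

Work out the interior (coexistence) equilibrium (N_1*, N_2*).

Setting both brackets to zero gives the nullclines N_1 + 0.38N_2 = 76 and 1.7N_1 + N_2 = 140.
Substituting N_2 = 140 - 1.7N_1 into the first: N_1(1 - 0.38·1.7) = 76 - 0.38·140.
So N_1* = 22.8/0.354 = 64.4, and then N_2* = 140 - 1.7·64.4 = 30.5.

N_1* ≈ 64.4, N_2* ≈ 30.5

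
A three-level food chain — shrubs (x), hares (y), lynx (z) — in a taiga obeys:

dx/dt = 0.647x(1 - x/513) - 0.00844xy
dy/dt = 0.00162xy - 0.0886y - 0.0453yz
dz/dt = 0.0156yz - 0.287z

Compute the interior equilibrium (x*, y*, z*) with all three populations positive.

x* ≈ 390, y* ≈ 18.4, z* ≈ 12

From dz/dt = 0: 0.0156y* = 0.287, so y* = 18.4.
From dx/dt = 0: 0.647(1 - x*/513) = 0.00844·18.4, giving x* = 513·(1 - 0.24) = 390.
From dy/dt = 0: 0.00162·390 - 0.0886 = 0.0453z*, so z* = 0.543/0.0453 = 12.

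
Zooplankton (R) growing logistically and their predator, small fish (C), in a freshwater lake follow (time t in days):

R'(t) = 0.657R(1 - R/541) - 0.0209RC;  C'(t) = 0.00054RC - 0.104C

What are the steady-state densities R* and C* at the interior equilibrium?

R* ≈ 193, C* ≈ 20.2

From dC/dt = 0 with C > 0: 0.00054R* = 0.104, so R* = 193.
Substitute into dR/dt = 0: 0.657(1 - 193/541) = 0.0209C*.
The bracket is 0.644, giving C* = 0.423/0.0209 = 20.2.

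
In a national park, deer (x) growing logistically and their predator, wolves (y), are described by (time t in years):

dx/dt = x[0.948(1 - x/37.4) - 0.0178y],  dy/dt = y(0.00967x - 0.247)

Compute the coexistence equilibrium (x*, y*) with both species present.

From dy/dt = 0 with y > 0: 0.00967x* = 0.247, so x* = 25.5.
Substitute into dx/dt = 0: 0.948(1 - 25.5/37.4) = 0.0178y*.
The bracket is 0.317, giving y* = 0.301/0.0178 = 16.9.

x* ≈ 25.5, y* ≈ 16.9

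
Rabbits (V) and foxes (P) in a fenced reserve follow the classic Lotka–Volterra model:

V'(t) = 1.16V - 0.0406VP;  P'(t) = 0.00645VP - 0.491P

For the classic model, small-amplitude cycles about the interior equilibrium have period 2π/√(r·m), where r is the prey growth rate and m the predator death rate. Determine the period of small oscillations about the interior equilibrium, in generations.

Here r = 1.16 and m = 0.491, so r·m = 0.57.
ω = √0.57 = 0.755 per generation, hence T = 2π/ω ≈ 8.33 generations.

T ≈ 8.33 generations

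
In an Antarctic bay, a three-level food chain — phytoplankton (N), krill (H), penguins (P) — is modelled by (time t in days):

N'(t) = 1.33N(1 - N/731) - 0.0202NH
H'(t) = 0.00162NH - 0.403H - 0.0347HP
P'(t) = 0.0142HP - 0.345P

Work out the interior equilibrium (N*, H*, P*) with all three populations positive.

From dP/dt = 0: 0.0142H* = 0.345, so H* = 24.3.
From dN/dt = 0: 1.33(1 - N*/731) = 0.0202·24.3, giving N* = 731·(1 - 0.369) = 461.
From dH/dt = 0: 0.00162·461 - 0.403 = 0.0347P*, so P* = 0.344/0.0347 = 9.92.

N* ≈ 461, H* ≈ 24.3, P* ≈ 9.92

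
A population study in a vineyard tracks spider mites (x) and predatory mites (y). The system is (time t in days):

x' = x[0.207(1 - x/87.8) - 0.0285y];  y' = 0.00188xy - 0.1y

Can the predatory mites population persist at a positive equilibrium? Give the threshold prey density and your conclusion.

Threshold x = 53.2; K > 53.2, so yes, the predator persists.

The predator equation gives dy/dt > 0 only when x > 0.1/0.00188 = 53.2.
Without the predator, x → K = 87.8. Since 87.8 > 53.2, the predator can invade and persist.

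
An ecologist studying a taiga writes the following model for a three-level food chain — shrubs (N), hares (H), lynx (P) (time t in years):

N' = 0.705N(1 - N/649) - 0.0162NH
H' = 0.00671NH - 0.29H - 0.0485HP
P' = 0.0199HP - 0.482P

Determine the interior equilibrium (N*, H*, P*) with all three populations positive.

From dP/dt = 0: 0.0199H* = 0.482, so H* = 24.2.
From dN/dt = 0: 0.705(1 - N*/649) = 0.0162·24.2, giving N* = 649·(1 - 0.557) = 288.
From dH/dt = 0: 0.00671·288 - 0.29 = 0.0485P*, so P* = 1.64/0.0485 = 33.8.

N* ≈ 288, H* ≈ 24.2, P* ≈ 33.8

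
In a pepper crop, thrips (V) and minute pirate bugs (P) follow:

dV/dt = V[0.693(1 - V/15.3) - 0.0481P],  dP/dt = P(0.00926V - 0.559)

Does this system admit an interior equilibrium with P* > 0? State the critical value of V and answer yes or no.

The predator equation gives dP/dt > 0 only when V > 0.559/0.00926 = 60.4.
Without the predator, V → K = 15.3. Since 15.3 < 60.4, the predator cannot invade.

Threshold V = 60.4; K < 60.4, so no, the predator goes extinct.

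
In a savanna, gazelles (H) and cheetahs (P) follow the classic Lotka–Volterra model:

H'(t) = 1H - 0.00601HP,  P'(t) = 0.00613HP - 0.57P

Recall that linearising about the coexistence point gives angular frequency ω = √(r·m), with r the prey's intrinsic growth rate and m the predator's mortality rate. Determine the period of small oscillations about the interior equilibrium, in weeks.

T ≈ 8.32 weeks

Here r = 1 and m = 0.57, so r·m = 0.57.
ω = √0.57 = 0.755 per week, hence T = 2π/ω ≈ 8.32 weeks.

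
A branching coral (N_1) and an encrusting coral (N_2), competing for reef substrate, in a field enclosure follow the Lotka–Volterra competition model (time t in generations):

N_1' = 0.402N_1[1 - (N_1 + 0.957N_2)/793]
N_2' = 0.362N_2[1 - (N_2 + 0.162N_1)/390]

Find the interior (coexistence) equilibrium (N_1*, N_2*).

Setting both brackets to zero gives the nullclines N_1 + 0.957N_2 = 793 and 0.162N_1 + N_2 = 390.
Substituting N_2 = 390 - 0.162N_1 into the first: N_1(1 - 0.957·0.162) = 793 - 0.957·390.
So N_1* = 420/0.845 = 497, and then N_2* = 390 - 0.162·497 = 310.

N_1* ≈ 497, N_2* ≈ 310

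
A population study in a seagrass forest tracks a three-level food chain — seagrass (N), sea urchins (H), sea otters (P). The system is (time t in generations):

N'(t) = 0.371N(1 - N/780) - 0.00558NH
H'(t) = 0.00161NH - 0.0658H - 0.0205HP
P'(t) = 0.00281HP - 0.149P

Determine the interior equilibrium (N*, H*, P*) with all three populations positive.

N* ≈ 158, H* ≈ 53, P* ≈ 9.19

From dP/dt = 0: 0.00281H* = 0.149, so H* = 53.
From dN/dt = 0: 0.371(1 - N*/780) = 0.00558·53, giving N* = 780·(1 - 0.798) = 158.
From dH/dt = 0: 0.00161·158 - 0.0658 = 0.0205P*, so P* = 0.188/0.0205 = 9.19.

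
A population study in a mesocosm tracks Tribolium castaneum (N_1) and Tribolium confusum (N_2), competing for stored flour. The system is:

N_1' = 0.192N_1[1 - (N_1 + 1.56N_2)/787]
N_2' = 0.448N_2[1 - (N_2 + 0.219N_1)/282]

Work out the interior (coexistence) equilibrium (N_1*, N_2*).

N_1* ≈ 527, N_2* ≈ 167

Setting both brackets to zero gives the nullclines N_1 + 1.56N_2 = 787 and 0.219N_1 + N_2 = 282.
Substituting N_2 = 282 - 0.219N_1 into the first: N_1(1 - 1.56·0.219) = 787 - 1.56·282.
So N_1* = 347/0.658 = 527, and then N_2* = 282 - 0.219·527 = 167.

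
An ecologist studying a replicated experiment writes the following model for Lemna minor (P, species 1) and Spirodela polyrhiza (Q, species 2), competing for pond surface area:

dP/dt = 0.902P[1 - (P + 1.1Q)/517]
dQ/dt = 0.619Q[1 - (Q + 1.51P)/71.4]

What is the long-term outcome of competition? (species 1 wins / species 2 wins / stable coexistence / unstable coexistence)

species 1 excludes species 2

Compare the nullcline intercepts: K1/α12 = 517/1.1 = 470 > K2 = 71.4; K2/α21 = 71.4/1.51 = 47.3 < K1 = 517.
Since the inequalities point opposite ways, species 1 can invade but species 2 cannot.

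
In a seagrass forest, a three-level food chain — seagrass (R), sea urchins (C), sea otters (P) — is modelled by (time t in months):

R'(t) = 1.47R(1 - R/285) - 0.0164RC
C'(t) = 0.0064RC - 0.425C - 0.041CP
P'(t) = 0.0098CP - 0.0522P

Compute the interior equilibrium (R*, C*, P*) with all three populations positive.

R* ≈ 268, C* ≈ 5.33, P* ≈ 31.5

From dP/dt = 0: 0.0098C* = 0.0522, so C* = 5.33.
From dR/dt = 0: 1.47(1 - R*/285) = 0.0164·5.33, giving R* = 285·(1 - 0.0594) = 268.
From dC/dt = 0: 0.0064·268 - 0.425 = 0.041P*, so P* = 1.29/0.041 = 31.5.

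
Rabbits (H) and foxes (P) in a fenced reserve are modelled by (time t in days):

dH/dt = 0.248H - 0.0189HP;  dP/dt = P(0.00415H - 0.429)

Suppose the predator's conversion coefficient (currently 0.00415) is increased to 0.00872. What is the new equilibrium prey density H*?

At the interior fixed point, setting dP/dt = 0 with P > 0 fixes H* = (predator death rate)/(HP coefficient) — independent of the other coefficients.
With the change, H* = 0.429/0.00872 = 49.2; it falls from 103.

H* ≈ 49.2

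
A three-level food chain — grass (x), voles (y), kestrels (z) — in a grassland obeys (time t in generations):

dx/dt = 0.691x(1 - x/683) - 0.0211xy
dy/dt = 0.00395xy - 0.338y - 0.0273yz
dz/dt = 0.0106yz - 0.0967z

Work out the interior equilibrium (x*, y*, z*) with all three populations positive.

x* ≈ 493, y* ≈ 9.12, z* ≈ 58.9

From dz/dt = 0: 0.0106y* = 0.0967, so y* = 9.12.
From dx/dt = 0: 0.691(1 - x*/683) = 0.0211·9.12, giving x* = 683·(1 - 0.279) = 493.
From dy/dt = 0: 0.00395·493 - 0.338 = 0.0273z*, so z* = 1.61/0.0273 = 58.9.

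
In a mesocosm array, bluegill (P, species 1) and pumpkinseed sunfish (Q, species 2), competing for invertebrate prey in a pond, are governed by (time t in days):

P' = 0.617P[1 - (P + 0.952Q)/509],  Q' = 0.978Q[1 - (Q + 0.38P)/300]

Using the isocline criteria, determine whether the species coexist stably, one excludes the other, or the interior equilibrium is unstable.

stable coexistence

Compare the nullcline intercepts: K1/α12 = 509/0.952 = 535 > K2 = 300; K2/α21 = 300/0.38 = 789 > K1 = 509.
Since both inequalities hold, each species can invade when rare, so the interior equilibrium is stable.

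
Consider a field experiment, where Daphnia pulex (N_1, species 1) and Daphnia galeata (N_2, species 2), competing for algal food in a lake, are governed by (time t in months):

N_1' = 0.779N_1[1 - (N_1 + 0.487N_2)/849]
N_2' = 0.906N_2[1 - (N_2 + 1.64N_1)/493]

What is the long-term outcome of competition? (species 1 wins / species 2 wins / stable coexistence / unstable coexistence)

Compare the nullcline intercepts: K1/α12 = 849/0.487 = 1740 > K2 = 493; K2/α21 = 493/1.64 = 301 < K1 = 849.
Since the inequalities point opposite ways, species 1 can invade but species 2 cannot.

species 1 excludes species 2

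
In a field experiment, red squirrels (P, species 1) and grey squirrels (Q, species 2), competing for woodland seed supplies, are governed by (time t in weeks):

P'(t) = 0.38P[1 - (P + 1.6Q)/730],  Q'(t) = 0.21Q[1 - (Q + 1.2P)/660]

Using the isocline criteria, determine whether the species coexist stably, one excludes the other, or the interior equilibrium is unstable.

unstable coexistence (outcome depends on initial conditions)

Compare the nullcline intercepts: K1/α12 = 730/1.6 = 456 < K2 = 660; K2/α21 = 660/1.2 = 550 < K1 = 730.
Since both are reversed, neither can invade when rare; the interior point is a saddle.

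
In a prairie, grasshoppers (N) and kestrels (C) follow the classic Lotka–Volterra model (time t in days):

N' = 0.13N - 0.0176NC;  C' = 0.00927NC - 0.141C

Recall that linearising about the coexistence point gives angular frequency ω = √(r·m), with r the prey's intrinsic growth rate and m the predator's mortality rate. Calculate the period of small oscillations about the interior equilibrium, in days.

T ≈ 46.4 days

Here r = 0.13 and m = 0.141, so r·m = 0.0183.
ω = √0.0183 = 0.135 per day, hence T = 2π/ω ≈ 46.4 days.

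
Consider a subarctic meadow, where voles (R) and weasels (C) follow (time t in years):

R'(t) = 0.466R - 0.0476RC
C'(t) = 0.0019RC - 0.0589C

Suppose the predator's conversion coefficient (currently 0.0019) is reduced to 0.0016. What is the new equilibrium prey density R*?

At the interior fixed point, setting dC/dt = 0 with C > 0 fixes R* = (predator death rate)/(RC coefficient) — independent of the other coefficients.
With the change, R* = 0.0589/0.0016 = 36.8; it rises from 31.

R* ≈ 36.8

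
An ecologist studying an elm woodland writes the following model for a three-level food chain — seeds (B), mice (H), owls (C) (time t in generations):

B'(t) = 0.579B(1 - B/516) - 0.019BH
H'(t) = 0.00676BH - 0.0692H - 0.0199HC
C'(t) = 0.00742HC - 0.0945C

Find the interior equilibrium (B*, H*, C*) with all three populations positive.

From dC/dt = 0: 0.00742H* = 0.0945, so H* = 12.7.
From dB/dt = 0: 0.579(1 - B*/516) = 0.019·12.7, giving B* = 516·(1 - 0.418) = 300.
From dH/dt = 0: 0.00676·300 - 0.0692 = 0.0199C*, so C* = 1.96/0.0199 = 98.6.

B* ≈ 300, H* ≈ 12.7, C* ≈ 98.6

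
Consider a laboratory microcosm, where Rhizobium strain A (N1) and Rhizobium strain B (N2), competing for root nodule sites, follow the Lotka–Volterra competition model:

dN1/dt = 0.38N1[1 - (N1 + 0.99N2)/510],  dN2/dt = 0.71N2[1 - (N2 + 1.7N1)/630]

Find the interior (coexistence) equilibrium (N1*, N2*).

N1* ≈ 166, N2* ≈ 347

Setting both brackets to zero gives the nullclines N1 + 0.99N2 = 510 and 1.7N1 + N2 = 630.
Substituting N2 = 630 - 1.7N1 into the first: N1(1 - 0.99·1.7) = 510 - 0.99·630.
So N1* = -114/-0.683 = 166, and then N2* = 630 - 1.7·166 = 347.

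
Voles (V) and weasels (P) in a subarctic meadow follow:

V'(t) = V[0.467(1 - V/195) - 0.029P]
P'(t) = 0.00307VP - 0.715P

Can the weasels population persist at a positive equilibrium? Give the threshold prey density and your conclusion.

The predator equation gives dP/dt > 0 only when V > 0.715/0.00307 = 233.
Without the predator, V → K = 195. Since 195 < 233, the predator cannot invade.

Threshold V = 233; K < 233, so no, the predator goes extinct.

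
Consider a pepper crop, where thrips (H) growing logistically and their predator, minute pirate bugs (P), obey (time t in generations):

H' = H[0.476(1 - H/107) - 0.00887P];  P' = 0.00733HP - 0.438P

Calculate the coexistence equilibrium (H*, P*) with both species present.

From dP/dt = 0 with P > 0: 0.00733H* = 0.438, so H* = 59.8.
Substitute into dH/dt = 0: 0.476(1 - 59.8/107) = 0.00887P*.
The bracket is 0.442, giving P* = 0.21/0.00887 = 23.7.

H* ≈ 59.8, P* ≈ 23.7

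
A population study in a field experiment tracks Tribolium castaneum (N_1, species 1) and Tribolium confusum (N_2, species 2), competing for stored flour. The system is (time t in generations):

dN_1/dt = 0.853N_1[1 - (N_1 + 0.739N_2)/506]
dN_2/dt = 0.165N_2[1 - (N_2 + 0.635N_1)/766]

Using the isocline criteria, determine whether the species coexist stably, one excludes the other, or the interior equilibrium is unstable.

species 2 excludes species 1

Compare the nullcline intercepts: K1/α12 = 506/0.739 = 685 < K2 = 766; K2/α21 = 766/0.635 = 1210 > K1 = 506.
Since the inequalities point opposite ways, species 2 can invade but species 1 cannot.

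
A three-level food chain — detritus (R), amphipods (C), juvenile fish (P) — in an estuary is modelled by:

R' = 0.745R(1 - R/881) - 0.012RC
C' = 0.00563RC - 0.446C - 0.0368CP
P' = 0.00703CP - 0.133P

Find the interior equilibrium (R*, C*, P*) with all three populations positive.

R* ≈ 613, C* ≈ 18.9, P* ≈ 81.6

From dP/dt = 0: 0.00703C* = 0.133, so C* = 18.9.
From dR/dt = 0: 0.745(1 - R*/881) = 0.012·18.9, giving R* = 881·(1 - 0.305) = 613.
From dC/dt = 0: 0.00563·613 - 0.446 = 0.0368P*, so P* = 3/0.0368 = 81.6.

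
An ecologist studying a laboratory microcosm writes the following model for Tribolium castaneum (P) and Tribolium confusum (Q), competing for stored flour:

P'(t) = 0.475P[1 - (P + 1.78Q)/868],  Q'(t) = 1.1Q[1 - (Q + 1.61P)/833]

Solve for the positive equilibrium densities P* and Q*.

Setting both brackets to zero gives the nullclines P + 1.78Q = 868 and 1.61P + Q = 833.
Substituting Q = 833 - 1.61P into the first: P(1 - 1.78·1.61) = 868 - 1.78·833.
So P* = -615/-1.87 = 329, and then Q* = 833 - 1.61·329 = 303.

P* ≈ 329, Q* ≈ 303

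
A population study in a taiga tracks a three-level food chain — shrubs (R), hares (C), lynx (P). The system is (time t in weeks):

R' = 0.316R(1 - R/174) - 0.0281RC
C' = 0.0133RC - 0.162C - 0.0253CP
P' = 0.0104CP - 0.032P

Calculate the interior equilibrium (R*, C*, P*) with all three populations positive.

R* ≈ 126, C* ≈ 3.08, P* ≈ 60

From dP/dt = 0: 0.0104C* = 0.032, so C* = 3.08.
From dR/dt = 0: 0.316(1 - R*/174) = 0.0281·3.08, giving R* = 174·(1 - 0.274) = 126.
From dC/dt = 0: 0.0133·126 - 0.162 = 0.0253P*, so P* = 1.52/0.0253 = 60.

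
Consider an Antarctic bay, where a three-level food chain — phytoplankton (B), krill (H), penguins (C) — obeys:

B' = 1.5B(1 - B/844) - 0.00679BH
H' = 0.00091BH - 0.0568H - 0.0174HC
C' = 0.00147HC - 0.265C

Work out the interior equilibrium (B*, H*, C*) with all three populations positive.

B* ≈ 155, H* ≈ 180, C* ≈ 4.86

From dC/dt = 0: 0.00147H* = 0.265, so H* = 180.
From dB/dt = 0: 1.5(1 - B*/844) = 0.00679·180, giving B* = 844·(1 - 0.816) = 155.
From dH/dt = 0: 0.00091·155 - 0.0568 = 0.0174C*, so C* = 0.0845/0.0174 = 4.86.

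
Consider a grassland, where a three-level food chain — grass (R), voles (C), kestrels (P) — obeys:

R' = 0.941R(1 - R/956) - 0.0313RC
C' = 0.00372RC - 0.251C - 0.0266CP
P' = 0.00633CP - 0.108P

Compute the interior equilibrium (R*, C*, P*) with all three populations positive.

From dP/dt = 0: 0.00633C* = 0.108, so C* = 17.1.
From dR/dt = 0: 0.941(1 - R*/956) = 0.0313·17.1, giving R* = 956·(1 - 0.568) = 413.
From dC/dt = 0: 0.00372·413 - 0.251 = 0.0266P*, so P* = 1.29/0.0266 = 48.4.

R* ≈ 413, C* ≈ 17.1, P* ≈ 48.4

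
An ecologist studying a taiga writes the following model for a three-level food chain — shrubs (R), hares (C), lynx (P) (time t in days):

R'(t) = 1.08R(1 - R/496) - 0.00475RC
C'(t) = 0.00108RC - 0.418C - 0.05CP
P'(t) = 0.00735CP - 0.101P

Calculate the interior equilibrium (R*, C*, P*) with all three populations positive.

R* ≈ 466, C* ≈ 13.7, P* ≈ 1.71

From dP/dt = 0: 0.00735C* = 0.101, so C* = 13.7.
From dR/dt = 0: 1.08(1 - R*/496) = 0.00475·13.7, giving R* = 496·(1 - 0.0604) = 466.
From dC/dt = 0: 0.00108·466 - 0.418 = 0.05P*, so P* = 0.0853/0.05 = 1.71.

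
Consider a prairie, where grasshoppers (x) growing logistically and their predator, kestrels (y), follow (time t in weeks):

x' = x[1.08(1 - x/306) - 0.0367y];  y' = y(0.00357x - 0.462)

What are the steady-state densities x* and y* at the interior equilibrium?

From dy/dt = 0 with y > 0: 0.00357x* = 0.462, so x* = 129.
Substitute into dx/dt = 0: 1.08(1 - 129/306) = 0.0367y*.
The bracket is 0.577, giving y* = 0.623/0.0367 = 17.

x* ≈ 129, y* ≈ 17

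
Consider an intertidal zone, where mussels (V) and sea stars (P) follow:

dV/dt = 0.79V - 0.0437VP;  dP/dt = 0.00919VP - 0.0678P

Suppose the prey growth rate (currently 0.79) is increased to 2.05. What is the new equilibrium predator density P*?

P* ≈ 46.9

At the interior fixed point, setting dV/dt = 0 with V > 0 fixes P* = (prey growth rate)/(VP coefficient) — independent of the other coefficients.
With the change, P* = 2.05/0.0437 = 46.9; it rises from 18.1.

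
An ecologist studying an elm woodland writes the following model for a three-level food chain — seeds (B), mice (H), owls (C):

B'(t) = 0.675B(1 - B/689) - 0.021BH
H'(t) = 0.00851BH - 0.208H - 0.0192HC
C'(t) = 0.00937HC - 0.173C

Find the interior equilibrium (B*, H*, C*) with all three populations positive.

From dC/dt = 0: 0.00937H* = 0.173, so H* = 18.5.
From dB/dt = 0: 0.675(1 - B*/689) = 0.021·18.5, giving B* = 689·(1 - 0.574) = 293.
From dH/dt = 0: 0.00851·293 - 0.208 = 0.0192C*, so C* = 2.29/0.0192 = 119.

B* ≈ 293, H* ≈ 18.5, C* ≈ 119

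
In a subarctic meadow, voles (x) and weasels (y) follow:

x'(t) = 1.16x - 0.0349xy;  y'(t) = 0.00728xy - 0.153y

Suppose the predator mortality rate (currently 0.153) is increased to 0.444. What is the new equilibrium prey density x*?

At the interior fixed point, setting dy/dt = 0 with y > 0 fixes x* = (predator death rate)/(xy coefficient) — independent of the other coefficients.
With the change, x* = 0.444/0.00728 = 61; it rises from 21.

x* ≈ 61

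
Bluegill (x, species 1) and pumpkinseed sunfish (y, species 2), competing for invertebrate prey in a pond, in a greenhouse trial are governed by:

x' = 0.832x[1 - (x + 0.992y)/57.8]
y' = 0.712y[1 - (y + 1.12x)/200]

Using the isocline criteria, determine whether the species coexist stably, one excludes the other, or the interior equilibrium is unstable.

species 2 excludes species 1

Compare the nullcline intercepts: K1/α12 = 57.8/0.992 = 58.3 < K2 = 200; K2/α21 = 200/1.12 = 179 > K1 = 57.8.
Since the inequalities point opposite ways, species 2 can invade but species 1 cannot.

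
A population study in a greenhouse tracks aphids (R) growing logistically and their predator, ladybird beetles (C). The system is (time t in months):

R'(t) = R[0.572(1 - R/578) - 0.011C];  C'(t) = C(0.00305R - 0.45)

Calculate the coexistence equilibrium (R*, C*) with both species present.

From dC/dt = 0 with C > 0: 0.00305R* = 0.45, so R* = 148.
Substitute into dR/dt = 0: 0.572(1 - 148/578) = 0.011C*.
The bracket is 0.745, giving C* = 0.426/0.011 = 38.7.

R* ≈ 148, C* ≈ 38.7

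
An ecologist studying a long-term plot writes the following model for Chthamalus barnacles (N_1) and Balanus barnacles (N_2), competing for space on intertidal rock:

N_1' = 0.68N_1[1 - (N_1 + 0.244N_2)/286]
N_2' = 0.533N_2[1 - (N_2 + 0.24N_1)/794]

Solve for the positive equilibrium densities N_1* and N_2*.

N_1* ≈ 98, N_2* ≈ 770

Setting both brackets to zero gives the nullclines N_1 + 0.244N_2 = 286 and 0.24N_1 + N_2 = 794.
Substituting N_2 = 794 - 0.24N_1 into the first: N_1(1 - 0.244·0.24) = 286 - 0.244·794.
So N_1* = 92.3/0.941 = 98, and then N_2* = 794 - 0.24·98 = 770.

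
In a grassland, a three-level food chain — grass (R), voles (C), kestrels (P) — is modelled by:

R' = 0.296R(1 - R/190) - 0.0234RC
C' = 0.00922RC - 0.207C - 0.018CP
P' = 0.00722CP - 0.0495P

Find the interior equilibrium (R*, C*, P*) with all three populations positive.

From dP/dt = 0: 0.00722C* = 0.0495, so C* = 6.86.
From dR/dt = 0: 0.296(1 - R*/190) = 0.0234·6.86, giving R* = 190·(1 - 0.542) = 87.
From dC/dt = 0: 0.00922·87 - 0.207 = 0.018P*, so P* = 0.595/0.018 = 33.1.

R* ≈ 87, C* ≈ 6.86, P* ≈ 33.1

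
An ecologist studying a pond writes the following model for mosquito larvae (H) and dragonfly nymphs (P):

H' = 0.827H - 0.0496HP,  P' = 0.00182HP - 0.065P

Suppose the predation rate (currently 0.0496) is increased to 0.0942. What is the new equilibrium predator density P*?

At the interior fixed point, setting dH/dt = 0 with H > 0 fixes P* = (prey growth rate)/(HP coefficient) — independent of the other coefficients.
With the change, P* = 0.827/0.0942 = 8.78; it falls from 16.7.

P* ≈ 8.78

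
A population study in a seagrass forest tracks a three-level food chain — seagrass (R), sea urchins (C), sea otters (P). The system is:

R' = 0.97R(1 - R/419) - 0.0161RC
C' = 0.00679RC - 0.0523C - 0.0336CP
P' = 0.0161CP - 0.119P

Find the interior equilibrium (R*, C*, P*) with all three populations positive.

From dP/dt = 0: 0.0161C* = 0.119, so C* = 7.39.
From dR/dt = 0: 0.97(1 - R*/419) = 0.0161·7.39, giving R* = 419·(1 - 0.123) = 368.
From dC/dt = 0: 0.00679·368 - 0.0523 = 0.0336P*, so P* = 2.44/0.0336 = 72.7.

R* ≈ 368, C* ≈ 7.39, P* ≈ 72.7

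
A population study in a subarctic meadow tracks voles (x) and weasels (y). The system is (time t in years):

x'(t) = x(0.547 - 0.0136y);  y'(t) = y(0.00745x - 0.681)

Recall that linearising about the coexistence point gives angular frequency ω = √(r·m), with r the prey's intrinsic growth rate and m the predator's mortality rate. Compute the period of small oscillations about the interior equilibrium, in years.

Here r = 0.547 and m = 0.681, so r·m = 0.373.
ω = √0.373 = 0.61 per year, hence T = 2π/ω ≈ 10.3 years.

T ≈ 10.3 years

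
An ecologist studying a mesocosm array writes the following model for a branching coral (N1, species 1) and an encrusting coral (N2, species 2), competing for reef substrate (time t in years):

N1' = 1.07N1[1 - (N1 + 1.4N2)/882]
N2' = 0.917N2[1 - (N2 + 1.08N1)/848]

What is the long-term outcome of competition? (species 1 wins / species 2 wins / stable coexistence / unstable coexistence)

Compare the nullcline intercepts: K1/α12 = 882/1.4 = 630 < K2 = 848; K2/α21 = 848/1.08 = 785 < K1 = 882.
Since both are reversed, neither can invade when rare; the interior point is a saddle.

unstable coexistence (outcome depends on initial conditions)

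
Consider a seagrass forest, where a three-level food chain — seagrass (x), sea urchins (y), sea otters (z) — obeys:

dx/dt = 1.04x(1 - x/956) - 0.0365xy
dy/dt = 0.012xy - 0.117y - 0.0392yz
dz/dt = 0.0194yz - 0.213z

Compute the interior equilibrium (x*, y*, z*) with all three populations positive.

From dz/dt = 0: 0.0194y* = 0.213, so y* = 11.
From dx/dt = 0: 1.04(1 - x*/956) = 0.0365·11, giving x* = 956·(1 - 0.385) = 588.
From dy/dt = 0: 0.012·588 - 0.117 = 0.0392z*, so z* = 6.93/0.0392 = 177.

x* ≈ 588, y* ≈ 11, z* ≈ 177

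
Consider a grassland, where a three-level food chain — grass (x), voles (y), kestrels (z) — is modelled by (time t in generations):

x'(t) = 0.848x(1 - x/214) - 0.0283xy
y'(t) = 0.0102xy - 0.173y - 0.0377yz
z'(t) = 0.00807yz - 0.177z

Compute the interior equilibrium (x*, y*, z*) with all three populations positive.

x* ≈ 57.4, y* ≈ 21.9, z* ≈ 10.9

From dz/dt = 0: 0.00807y* = 0.177, so y* = 21.9.
From dx/dt = 0: 0.848(1 - x*/214) = 0.0283·21.9, giving x* = 214·(1 - 0.732) = 57.4.
From dy/dt = 0: 0.0102·57.4 - 0.173 = 0.0377z*, so z* = 0.412/0.0377 = 10.9.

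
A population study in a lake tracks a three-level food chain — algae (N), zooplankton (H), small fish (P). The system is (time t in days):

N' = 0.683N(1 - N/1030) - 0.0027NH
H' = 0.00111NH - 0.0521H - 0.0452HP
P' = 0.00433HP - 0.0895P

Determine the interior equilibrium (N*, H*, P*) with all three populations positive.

From dP/dt = 0: 0.00433H* = 0.0895, so H* = 20.7.
From dN/dt = 0: 0.683(1 - N*/1030) = 0.0027·20.7, giving N* = 1030·(1 - 0.0817) = 946.
From dH/dt = 0: 0.00111·946 - 0.0521 = 0.0452P*, so P* = 0.998/0.0452 = 22.1.

N* ≈ 946, H* ≈ 20.7, P* ≈ 22.1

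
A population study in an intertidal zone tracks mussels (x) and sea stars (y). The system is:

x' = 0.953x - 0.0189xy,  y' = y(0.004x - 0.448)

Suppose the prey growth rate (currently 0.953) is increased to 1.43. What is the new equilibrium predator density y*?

At the interior fixed point, setting dx/dt = 0 with x > 0 fixes y* = (prey growth rate)/(xy coefficient) — independent of the other coefficients.
With the change, y* = 1.43/0.0189 = 75.7; it rises from 50.4.

y* ≈ 75.7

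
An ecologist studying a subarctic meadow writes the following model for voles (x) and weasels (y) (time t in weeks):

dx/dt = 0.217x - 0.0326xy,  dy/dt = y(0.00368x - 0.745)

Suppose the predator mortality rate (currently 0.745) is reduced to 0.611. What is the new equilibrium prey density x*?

At the interior fixed point, setting dy/dt = 0 with y > 0 fixes x* = (predator death rate)/(xy coefficient) — independent of the other coefficients.
With the change, x* = 0.611/0.00368 = 166; it falls from 202.

x* ≈ 166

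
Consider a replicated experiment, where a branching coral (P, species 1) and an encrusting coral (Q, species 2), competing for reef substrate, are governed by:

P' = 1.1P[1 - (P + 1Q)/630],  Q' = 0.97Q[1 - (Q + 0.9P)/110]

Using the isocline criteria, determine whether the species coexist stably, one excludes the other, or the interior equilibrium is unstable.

species 1 excludes species 2

Compare the nullcline intercepts: K1/α12 = 630/1 = 630 > K2 = 110; K2/α21 = 110/0.9 = 122 < K1 = 630.
Since the inequalities point opposite ways, species 1 can invade but species 2 cannot.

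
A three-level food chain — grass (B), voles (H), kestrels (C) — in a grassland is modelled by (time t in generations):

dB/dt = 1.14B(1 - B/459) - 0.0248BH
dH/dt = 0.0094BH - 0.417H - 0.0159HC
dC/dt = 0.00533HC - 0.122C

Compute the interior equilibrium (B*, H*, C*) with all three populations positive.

From dC/dt = 0: 0.00533H* = 0.122, so H* = 22.9.
From dB/dt = 0: 1.14(1 - B*/459) = 0.0248·22.9, giving B* = 459·(1 - 0.498) = 230.
From dH/dt = 0: 0.0094·230 - 0.417 = 0.0159C*, so C* = 1.75/0.0159 = 110.

B* ≈ 230, H* ≈ 22.9, C* ≈ 110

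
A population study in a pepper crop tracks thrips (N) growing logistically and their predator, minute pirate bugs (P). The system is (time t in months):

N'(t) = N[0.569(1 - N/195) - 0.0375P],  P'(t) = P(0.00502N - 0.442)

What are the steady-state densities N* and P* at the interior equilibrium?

N* ≈ 88, P* ≈ 8.32

From dP/dt = 0 with P > 0: 0.00502N* = 0.442, so N* = 88.
Substitute into dN/dt = 0: 0.569(1 - 88/195) = 0.0375P*.
The bracket is 0.548, giving P* = 0.312/0.0375 = 8.32.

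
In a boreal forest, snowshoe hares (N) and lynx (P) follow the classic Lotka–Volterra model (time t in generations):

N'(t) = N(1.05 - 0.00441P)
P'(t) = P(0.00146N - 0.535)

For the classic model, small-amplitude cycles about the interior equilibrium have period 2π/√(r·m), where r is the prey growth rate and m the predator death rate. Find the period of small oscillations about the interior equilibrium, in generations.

Here r = 1.05 and m = 0.535, so r·m = 0.562.
ω = √0.562 = 0.749 per generation, hence T = 2π/ω ≈ 8.38 generations.

T ≈ 8.38 generations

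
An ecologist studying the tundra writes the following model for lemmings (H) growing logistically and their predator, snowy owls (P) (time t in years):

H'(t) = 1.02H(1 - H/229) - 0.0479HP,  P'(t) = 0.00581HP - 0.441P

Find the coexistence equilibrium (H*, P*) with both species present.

H* ≈ 75.9, P* ≈ 14.2

From dP/dt = 0 with P > 0: 0.00581H* = 0.441, so H* = 75.9.
Substitute into dH/dt = 0: 1.02(1 - 75.9/229) = 0.0479P*.
The bracket is 0.669, giving P* = 0.682/0.0479 = 14.2.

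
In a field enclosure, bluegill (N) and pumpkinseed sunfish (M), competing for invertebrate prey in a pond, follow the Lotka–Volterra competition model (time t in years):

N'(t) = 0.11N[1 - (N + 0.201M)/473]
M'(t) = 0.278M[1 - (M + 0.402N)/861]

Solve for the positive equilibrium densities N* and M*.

N* ≈ 326, M* ≈ 730

Setting both brackets to zero gives the nullclines N + 0.201M = 473 and 0.402N + M = 861.
Substituting M = 861 - 0.402N into the first: N(1 - 0.201·0.402) = 473 - 0.201·861.
So N* = 300/0.919 = 326, and then M* = 861 - 0.402·326 = 730.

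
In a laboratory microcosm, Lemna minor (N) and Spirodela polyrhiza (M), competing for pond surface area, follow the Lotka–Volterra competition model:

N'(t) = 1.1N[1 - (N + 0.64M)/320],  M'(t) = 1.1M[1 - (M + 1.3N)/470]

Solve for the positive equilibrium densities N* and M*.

Setting both brackets to zero gives the nullclines N + 0.64M = 320 and 1.3N + M = 470.
Substituting M = 470 - 1.3N into the first: N(1 - 0.64·1.3) = 320 - 0.64·470.
So N* = 19.2/0.168 = 114, and then M* = 470 - 1.3·114 = 321.

N* ≈ 114, M* ≈ 321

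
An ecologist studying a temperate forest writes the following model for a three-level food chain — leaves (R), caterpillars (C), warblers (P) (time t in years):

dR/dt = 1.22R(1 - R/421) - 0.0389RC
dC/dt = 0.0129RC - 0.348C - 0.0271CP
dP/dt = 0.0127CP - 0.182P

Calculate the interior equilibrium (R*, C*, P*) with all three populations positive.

From dP/dt = 0: 0.0127C* = 0.182, so C* = 14.3.
From dR/dt = 0: 1.22(1 - R*/421) = 0.0389·14.3, giving R* = 421·(1 - 0.457) = 229.
From dC/dt = 0: 0.0129·229 - 0.348 = 0.0271P*, so P* = 2.6/0.0271 = 96.

R* ≈ 229, C* ≈ 14.3, P* ≈ 96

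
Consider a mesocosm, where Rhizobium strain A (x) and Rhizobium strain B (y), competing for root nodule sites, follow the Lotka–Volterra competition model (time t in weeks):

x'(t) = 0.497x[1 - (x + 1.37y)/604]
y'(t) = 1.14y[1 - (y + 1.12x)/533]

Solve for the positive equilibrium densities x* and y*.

Setting both brackets to zero gives the nullclines x + 1.37y = 604 and 1.12x + y = 533.
Substituting y = 533 - 1.12x into the first: x(1 - 1.37·1.12) = 604 - 1.37·533.
So x* = -126/-0.534 = 236, and then y* = 533 - 1.12·236 = 268.

x* ≈ 236, y* ≈ 268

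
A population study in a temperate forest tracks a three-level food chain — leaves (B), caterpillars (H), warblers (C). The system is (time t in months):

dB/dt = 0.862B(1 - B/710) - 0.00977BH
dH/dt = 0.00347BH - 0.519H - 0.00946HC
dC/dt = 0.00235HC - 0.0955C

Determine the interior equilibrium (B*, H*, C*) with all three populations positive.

From dC/dt = 0: 0.00235H* = 0.0955, so H* = 40.6.
From dB/dt = 0: 0.862(1 - B*/710) = 0.00977·40.6, giving B* = 710·(1 - 0.461) = 383.
From dH/dt = 0: 0.00347·383 - 0.519 = 0.00946C*, so C* = 0.81/0.00946 = 85.6.

B* ≈ 383, H* ≈ 40.6, C* ≈ 85.6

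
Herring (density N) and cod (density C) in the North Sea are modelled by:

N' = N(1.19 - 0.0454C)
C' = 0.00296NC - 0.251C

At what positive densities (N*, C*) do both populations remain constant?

N* ≈ 84.8, C* ≈ 26.2

Set dC/dt = 0 with C > 0: 0.00296N - 0.251 = 0, so N* = 0.251/0.00296 = 84.8.
Set dN/dt = 0 with N > 0: 1.19 - 0.0454C = 0, so C* = 1.19/0.0454 = 26.2.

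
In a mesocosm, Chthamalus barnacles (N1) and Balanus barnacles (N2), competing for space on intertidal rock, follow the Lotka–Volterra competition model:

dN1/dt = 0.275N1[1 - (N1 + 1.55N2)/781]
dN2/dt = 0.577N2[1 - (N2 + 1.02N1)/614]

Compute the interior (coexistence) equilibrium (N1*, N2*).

Setting both brackets to zero gives the nullclines N1 + 1.55N2 = 781 and 1.02N1 + N2 = 614.
Substituting N2 = 614 - 1.02N1 into the first: N1(1 - 1.55·1.02) = 781 - 1.55·614.
So N1* = -171/-0.581 = 294, and then N2* = 614 - 1.02·294 = 314.

N1* ≈ 294, N2* ≈ 314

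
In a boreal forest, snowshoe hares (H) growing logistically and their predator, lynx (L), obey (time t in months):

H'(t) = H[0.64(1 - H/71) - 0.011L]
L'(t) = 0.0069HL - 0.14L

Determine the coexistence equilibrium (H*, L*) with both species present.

H* ≈ 20.3, L* ≈ 41.6

From dL/dt = 0 with L > 0: 0.0069H* = 0.14, so H* = 20.3.
Substitute into dH/dt = 0: 0.64(1 - 20.3/71) = 0.011L*.
The bracket is 0.714, giving L* = 0.457/0.011 = 41.6.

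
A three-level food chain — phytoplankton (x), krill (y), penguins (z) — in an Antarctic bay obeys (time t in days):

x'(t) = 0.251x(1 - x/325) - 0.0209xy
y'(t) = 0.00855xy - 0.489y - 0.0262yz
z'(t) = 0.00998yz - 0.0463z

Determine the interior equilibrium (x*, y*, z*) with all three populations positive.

From dz/dt = 0: 0.00998y* = 0.0463, so y* = 4.64.
From dx/dt = 0: 0.251(1 - x*/325) = 0.0209·4.64, giving x* = 325·(1 - 0.386) = 199.
From dy/dt = 0: 0.00855·199 - 0.489 = 0.0262z*, so z* = 1.22/0.0262 = 46.4.

x* ≈ 199, y* ≈ 4.64, z* ≈ 46.4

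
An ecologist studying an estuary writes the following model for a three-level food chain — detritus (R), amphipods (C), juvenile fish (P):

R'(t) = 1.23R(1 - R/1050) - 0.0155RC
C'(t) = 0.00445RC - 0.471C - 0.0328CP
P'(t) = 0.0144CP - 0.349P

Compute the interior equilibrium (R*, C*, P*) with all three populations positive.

R* ≈ 729, C* ≈ 24.2, P* ≈ 84.6

From dP/dt = 0: 0.0144C* = 0.349, so C* = 24.2.
From dR/dt = 0: 1.23(1 - R*/1050) = 0.0155·24.2, giving R* = 1050·(1 - 0.305) = 729.
From dC/dt = 0: 0.00445·729 - 0.471 = 0.0328P*, so P* = 2.77/0.0328 = 84.6.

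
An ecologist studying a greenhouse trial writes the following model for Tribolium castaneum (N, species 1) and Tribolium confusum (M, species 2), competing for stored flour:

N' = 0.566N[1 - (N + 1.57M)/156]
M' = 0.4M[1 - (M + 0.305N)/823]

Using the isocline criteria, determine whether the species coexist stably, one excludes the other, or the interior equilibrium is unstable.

Compare the nullcline intercepts: K1/α12 = 156/1.57 = 99.4 < K2 = 823; K2/α21 = 823/0.305 = 2700 > K1 = 156.
Since the inequalities point opposite ways, species 2 can invade but species 1 cannot.

species 2 excludes species 1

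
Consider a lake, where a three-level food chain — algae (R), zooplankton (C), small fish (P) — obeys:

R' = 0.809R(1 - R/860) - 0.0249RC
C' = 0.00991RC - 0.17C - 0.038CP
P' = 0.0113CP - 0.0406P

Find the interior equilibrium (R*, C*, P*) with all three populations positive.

R* ≈ 765, C* ≈ 3.59, P* ≈ 195

From dP/dt = 0: 0.0113C* = 0.0406, so C* = 3.59.
From dR/dt = 0: 0.809(1 - R*/860) = 0.0249·3.59, giving R* = 860·(1 - 0.111) = 765.
From dC/dt = 0: 0.00991·765 - 0.17 = 0.038P*, so P* = 7.41/0.038 = 195.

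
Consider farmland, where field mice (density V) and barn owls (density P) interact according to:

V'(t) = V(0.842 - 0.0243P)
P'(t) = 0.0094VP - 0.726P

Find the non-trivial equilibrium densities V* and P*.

V* ≈ 77.2, P* ≈ 34.7

Set dP/dt = 0 with P > 0: 0.0094V - 0.726 = 0, so V* = 0.726/0.0094 = 77.2.
Set dV/dt = 0 with V > 0: 0.842 - 0.0243P = 0, so P* = 0.842/0.0243 = 34.7.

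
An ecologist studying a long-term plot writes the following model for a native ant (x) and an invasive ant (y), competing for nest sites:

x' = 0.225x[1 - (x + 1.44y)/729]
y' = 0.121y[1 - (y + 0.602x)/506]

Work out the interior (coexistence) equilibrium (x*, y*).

x* ≈ 2.7, y* ≈ 504

Setting both brackets to zero gives the nullclines x + 1.44y = 729 and 0.602x + y = 506.
Substituting y = 506 - 0.602x into the first: x(1 - 1.44·0.602) = 729 - 1.44·506.
So x* = 0.36/0.133 = 2.7, and then y* = 506 - 0.602·2.7 = 504.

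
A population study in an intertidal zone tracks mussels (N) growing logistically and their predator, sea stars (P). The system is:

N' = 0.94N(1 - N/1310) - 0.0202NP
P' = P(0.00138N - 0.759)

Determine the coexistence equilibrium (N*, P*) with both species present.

N* ≈ 550, P* ≈ 27

From dP/dt = 0 with P > 0: 0.00138N* = 0.759, so N* = 550.
Substitute into dN/dt = 0: 0.94(1 - 550/1310) = 0.0202P*.
The bracket is 0.58, giving P* = 0.545/0.0202 = 27.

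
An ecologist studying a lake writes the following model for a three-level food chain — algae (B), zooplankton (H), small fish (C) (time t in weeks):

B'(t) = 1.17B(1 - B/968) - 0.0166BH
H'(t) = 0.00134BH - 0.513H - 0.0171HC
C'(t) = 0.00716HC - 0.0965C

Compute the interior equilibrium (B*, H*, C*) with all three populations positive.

From dC/dt = 0: 0.00716H* = 0.0965, so H* = 13.5.
From dB/dt = 0: 1.17(1 - B*/968) = 0.0166·13.5, giving B* = 968·(1 - 0.191) = 783.
From dH/dt = 0: 0.00134·783 - 0.513 = 0.0171C*, so C* = 0.536/0.0171 = 31.3.

B* ≈ 783, H* ≈ 13.5, C* ≈ 31.3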